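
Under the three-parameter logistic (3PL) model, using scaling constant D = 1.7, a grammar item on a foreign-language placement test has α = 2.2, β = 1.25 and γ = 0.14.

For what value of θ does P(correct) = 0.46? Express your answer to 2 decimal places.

P(θ) = γ + (1 − γ) · 1 / (1 + exp(−D·α(θ − β)))
Remove guessing floor: (0.46 − 0.14)/(1 − 0.14) = 0.3721
logit = ln(0.3721/0.6279) = -0.5232
θ = β + logit/(1.7·α) = 1.25 + (-0.5232)/3.7400 = 1.1101

1.11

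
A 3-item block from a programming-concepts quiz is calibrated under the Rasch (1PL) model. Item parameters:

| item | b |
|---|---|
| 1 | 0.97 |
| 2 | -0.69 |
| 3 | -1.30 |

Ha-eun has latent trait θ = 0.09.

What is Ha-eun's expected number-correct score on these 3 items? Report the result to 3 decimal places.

1.779

P(θ) = 1 / (1 + exp(−(θ − b)))
P_1 = 1/(1+e^{0.8800}) = 0.2932
P_2 = 1/(1+e^{-0.7800}) = 0.6857
P_3 = 1/(1+e^{-1.3900}) = 0.8006
E[score] = 0.2932 + 0.6857 + 0.8006 = 1.7795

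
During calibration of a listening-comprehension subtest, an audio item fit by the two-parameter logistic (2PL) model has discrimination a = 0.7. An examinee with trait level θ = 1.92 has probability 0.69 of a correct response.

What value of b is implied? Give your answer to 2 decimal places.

0.78

P(θ) = 1 / (1 + exp(−a(θ − b)))
logit(0.69) = ln(0.69/0.31) = 0.8001
b = θ − logit/(a) = 1.92 − 0.8001/0.7000 = 0.7770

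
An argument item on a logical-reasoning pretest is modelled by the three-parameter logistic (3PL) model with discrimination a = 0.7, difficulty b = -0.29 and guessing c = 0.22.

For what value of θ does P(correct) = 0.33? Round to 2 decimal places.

P(θ) = c + (1 − c) · 1 / (1 + exp(−a(θ − b)))
Remove guessing floor: (0.33 − 0.22)/(1 − 0.22) = 0.1410
logit = ln(0.1410/0.8590) = -1.8068
θ = b + logit/(a) = -0.29 + (-1.8068)/0.7000 = -2.8711

-2.87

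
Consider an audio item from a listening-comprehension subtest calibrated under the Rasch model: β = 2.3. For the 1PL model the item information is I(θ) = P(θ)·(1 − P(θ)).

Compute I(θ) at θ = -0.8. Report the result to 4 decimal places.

P = 1/(1+e^{3.1000}) = 0.0431
P(1−P) = 0.0431 × 0.9569 = 0.0412
I = P(1−P) = 0.04125

0.0412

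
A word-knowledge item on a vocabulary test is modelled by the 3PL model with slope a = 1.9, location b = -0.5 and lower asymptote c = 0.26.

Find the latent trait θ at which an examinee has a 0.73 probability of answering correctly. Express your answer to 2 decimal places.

-0.21

P(θ) = c + (1 − c) · 1 / (1 + exp(−a(θ − b)))
Remove guessing floor: (0.73 − 0.26)/(1 − 0.26) = 0.6351
logit = ln(0.6351/0.3649) = 0.5543
θ = b + logit/(a) = -0.5 + 0.5543/1.9000 = -0.2083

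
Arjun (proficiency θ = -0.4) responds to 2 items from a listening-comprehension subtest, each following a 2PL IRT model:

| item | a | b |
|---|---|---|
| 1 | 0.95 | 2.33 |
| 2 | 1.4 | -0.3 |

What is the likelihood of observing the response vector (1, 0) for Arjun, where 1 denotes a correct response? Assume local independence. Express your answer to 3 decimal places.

0.037

P(θ) = 1 / (1 + exp(−a(θ − b)))
P_1 = 1/(1+e^{2.5935}) = 0.0696
P_2 = 1/(1+e^{0.1400}) = 0.4651
L = P_1 × (1−P_2) = 0.0696 × 0.5349 = 0.03721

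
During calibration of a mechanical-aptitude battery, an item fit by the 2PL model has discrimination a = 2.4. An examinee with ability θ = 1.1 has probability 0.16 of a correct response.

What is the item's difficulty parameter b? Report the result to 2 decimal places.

1.79

P(θ) = 1 / (1 + exp(−a(θ − b)))
logit(0.16) = ln(0.16/0.84) = -1.6582
b = θ − logit/(a) = 1.1 − (-1.6582)/2.4000 = 1.7909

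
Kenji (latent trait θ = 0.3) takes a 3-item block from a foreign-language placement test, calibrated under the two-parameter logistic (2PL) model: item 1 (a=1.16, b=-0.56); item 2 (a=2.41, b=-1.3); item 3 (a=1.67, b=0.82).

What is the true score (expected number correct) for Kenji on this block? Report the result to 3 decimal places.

2.005

P(θ) = 1 / (1 + exp(−a(θ − b)))
P_1 = 1/(1+e^{-0.9976}) = 0.7306
P_2 = 1/(1+e^{-3.8560}) = 0.9793
P_3 = 1/(1+e^{0.8684}) = 0.2956
E[score] = 0.7306 + 0.9793 + 0.2956 = 2.0055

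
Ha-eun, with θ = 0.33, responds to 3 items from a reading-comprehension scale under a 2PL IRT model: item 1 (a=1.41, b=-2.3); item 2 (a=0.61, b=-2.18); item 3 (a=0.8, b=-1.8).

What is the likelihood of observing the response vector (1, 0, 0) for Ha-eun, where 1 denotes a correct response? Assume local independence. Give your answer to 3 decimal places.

0.027

P(θ) = 1 / (1 + exp(−a(θ − b)))
P_1 = 1/(1+e^{-3.7083}) = 0.9761
P_2 = 1/(1+e^{-1.5311}) = 0.8222
P_3 = 1/(1+e^{-1.7040}) = 0.8461
L = P_1 × (1−P_2) × (1−P_3) = 0.9761 × 0.1778 × 0.1539 = 0.02672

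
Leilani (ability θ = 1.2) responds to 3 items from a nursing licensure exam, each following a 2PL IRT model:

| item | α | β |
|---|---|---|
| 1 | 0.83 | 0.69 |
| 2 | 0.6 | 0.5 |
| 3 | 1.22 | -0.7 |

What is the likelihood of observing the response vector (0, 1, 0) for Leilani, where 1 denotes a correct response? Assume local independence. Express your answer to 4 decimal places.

0.0214

P(θ) = 1 / (1 + exp(−α(θ − β)))
P_1 = 1/(1+e^{-0.4233}) = 0.6043
P_2 = 1/(1+e^{-0.4200}) = 0.6035
P_3 = 1/(1+e^{-2.3180}) = 0.9104
L = (1−P_1) × P_2 × (1−P_3) = 0.3957 × 0.6035 × 0.0896 = 0.02141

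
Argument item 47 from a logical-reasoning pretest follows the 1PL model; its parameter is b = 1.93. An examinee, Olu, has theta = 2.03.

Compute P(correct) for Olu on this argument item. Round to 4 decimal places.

P(theta) = 1 / (1 + exp(−(theta − b)))
Exponent: (2.03 − 1.93) = 0.1000
1/(1 + e^{-0.1000}) = 0.5250
P = 0.5250

0.5250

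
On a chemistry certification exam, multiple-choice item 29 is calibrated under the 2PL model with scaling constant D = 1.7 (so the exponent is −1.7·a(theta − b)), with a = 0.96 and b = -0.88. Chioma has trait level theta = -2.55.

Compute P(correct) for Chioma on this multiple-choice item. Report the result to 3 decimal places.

P(theta) = 1 / (1 + exp(−D·a(theta − b)))
Exponent: 1.7 × 0.96 × (-2.55 − (-0.88)) = -2.7254
1/(1 + e^{2.7254}) = 0.0615
P = 0.0615

0.061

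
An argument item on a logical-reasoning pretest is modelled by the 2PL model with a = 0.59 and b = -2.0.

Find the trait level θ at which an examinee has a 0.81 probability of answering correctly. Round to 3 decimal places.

0.458

P(θ) = 1 / (1 + exp(−a(θ − b)))
logit = ln(0.8100/0.1900) = 1.4500
θ = b + logit/(a) = -2.0 + 1.4500/0.5900 = 0.4576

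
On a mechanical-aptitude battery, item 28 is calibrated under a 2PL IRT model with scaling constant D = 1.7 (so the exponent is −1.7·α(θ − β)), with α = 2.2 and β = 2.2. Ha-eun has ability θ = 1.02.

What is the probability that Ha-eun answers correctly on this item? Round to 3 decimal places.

0.012

P(θ) = 1 / (1 + exp(−D·α(θ − β)))
Exponent: 1.7 × 2.2 × (1.02 − 2.2) = -4.4132
1/(1 + e^{4.4132}) = 0.0120
P = 0.0120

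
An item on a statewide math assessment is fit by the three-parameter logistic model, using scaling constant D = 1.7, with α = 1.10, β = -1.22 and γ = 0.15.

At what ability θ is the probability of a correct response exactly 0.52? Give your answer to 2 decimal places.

-1.36

P(θ) = γ + (1 − γ) · 1 / (1 + exp(−D·α(θ − β)))
Remove guessing floor: (0.52 − 0.15)/(1 − 0.15) = 0.4353
logit = ln(0.4353/0.5647) = -0.2603
θ = β + logit/(1.7·α) = -1.22 + (-0.2603)/1.8700 = -1.3592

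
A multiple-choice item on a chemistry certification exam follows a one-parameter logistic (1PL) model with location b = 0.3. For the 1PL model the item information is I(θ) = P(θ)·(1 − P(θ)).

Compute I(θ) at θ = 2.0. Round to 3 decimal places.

P = 1/(1+e^{-1.7000}) = 0.8455
P(1−P) = 0.8455 × 0.1545 = 0.1306
I = P(1−P) = 0.13061

0.131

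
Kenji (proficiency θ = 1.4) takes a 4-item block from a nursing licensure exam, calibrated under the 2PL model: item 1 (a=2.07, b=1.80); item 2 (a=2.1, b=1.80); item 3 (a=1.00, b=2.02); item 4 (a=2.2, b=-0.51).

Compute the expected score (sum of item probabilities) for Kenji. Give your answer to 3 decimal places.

P(θ) = 1 / (1 + exp(−a(θ − b)))
P_1 = 1/(1+e^{0.8280}) = 0.3041
P_2 = 1/(1+e^{0.8400}) = 0.3015
P_3 = 1/(1+e^{0.6200}) = 0.3498
P_4 = 1/(1+e^{-4.2020}) = 0.9853
E[score] = 0.3041 + 0.3015 + 0.3498 + 0.9853 = 1.9406

1.941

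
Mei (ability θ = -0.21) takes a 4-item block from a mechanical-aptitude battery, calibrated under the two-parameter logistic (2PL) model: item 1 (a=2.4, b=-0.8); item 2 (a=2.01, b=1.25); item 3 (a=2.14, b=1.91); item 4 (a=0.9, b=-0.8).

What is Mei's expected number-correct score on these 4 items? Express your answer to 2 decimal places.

P(θ) = 1 / (1 + exp(−a(θ − b)))
P_1 = 1/(1+e^{-1.4160}) = 0.8047
P_2 = 1/(1+e^{2.9346}) = 0.0505
P_3 = 1/(1+e^{4.5368}) = 0.0106
P_4 = 1/(1+e^{-0.5310}) = 0.6297
E[score] = 0.8047 + 0.0505 + 0.0106 + 0.6297 = 1.4955

1.50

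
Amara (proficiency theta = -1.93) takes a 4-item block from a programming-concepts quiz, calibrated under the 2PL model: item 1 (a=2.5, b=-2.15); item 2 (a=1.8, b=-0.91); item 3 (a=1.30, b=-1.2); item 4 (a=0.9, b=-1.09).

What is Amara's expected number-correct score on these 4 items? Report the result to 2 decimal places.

1.37

P(theta) = 1 / (1 + exp(−a(theta − b)))
P_1 = 1/(1+e^{-0.5500}) = 0.6341
P_2 = 1/(1+e^{1.8360}) = 0.1375
P_3 = 1/(1+e^{0.9490}) = 0.2791
P_4 = 1/(1+e^{0.7560}) = 0.3195
E[score] = 0.6341 + 0.1375 + 0.2791 + 0.3195 = 1.3703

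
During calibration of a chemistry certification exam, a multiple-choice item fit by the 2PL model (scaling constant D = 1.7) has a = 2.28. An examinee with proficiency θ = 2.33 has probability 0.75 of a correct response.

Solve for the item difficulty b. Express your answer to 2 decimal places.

P(θ) = 1 / (1 + exp(−D·a(θ − b)))
logit(0.75) = ln(0.75/0.25) = 1.0986
b = θ − logit/(1.7·a) = 2.33 − 1.0986/3.8760 = 2.0466

2.05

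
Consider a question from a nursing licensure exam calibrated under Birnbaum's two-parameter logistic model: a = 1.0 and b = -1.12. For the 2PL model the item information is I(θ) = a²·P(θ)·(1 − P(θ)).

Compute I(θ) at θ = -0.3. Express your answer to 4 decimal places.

P = 1/(1+e^{-0.8200}) = 0.6942
P(1−P) = 0.6942 × 0.3058 = 0.2123
I = a² × P(1−P) = 1.0² × 0.2123 = 0.21227

0.2123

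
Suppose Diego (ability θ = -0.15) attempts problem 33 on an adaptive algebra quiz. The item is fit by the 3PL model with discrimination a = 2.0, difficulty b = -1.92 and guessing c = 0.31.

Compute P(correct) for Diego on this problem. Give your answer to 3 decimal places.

P(θ) = c + (1 − c) · 1 / (1 + exp(−a(θ − b)))
Exponent: 2.0 × (-0.15 − (-1.92)) = 3.5400
1/(1 + e^{-3.5400}) = 0.9718
P = 0.31 + 0.69 × 0.9718 = 0.9805

0.981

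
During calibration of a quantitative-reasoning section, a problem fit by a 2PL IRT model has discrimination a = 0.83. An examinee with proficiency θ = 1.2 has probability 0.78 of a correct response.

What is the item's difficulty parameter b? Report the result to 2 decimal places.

P(θ) = 1 / (1 + exp(−a(θ − b)))
logit(0.78) = ln(0.78/0.22) = 1.2657
b = θ − logit/(a) = 1.2 − 1.2657/0.8300 = -0.3249

-0.32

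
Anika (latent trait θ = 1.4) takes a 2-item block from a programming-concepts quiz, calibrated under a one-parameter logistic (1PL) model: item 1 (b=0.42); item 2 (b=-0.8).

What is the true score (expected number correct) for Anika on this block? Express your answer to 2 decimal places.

P(θ) = 1 / (1 + exp(−(θ − b)))
P_1 = 1/(1+e^{-0.9800}) = 0.7271
P_2 = 1/(1+e^{-2.2000}) = 0.9002
E[score] = 0.7271 + 0.9002 = 1.6274

1.63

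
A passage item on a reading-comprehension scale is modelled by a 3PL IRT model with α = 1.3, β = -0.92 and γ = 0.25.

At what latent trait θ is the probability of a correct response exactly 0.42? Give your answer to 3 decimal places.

-1.864

P(θ) = γ + (1 − γ) · 1 / (1 + exp(−α(θ − β)))
Remove guessing floor: (0.42 − 0.25)/(1 − 0.25) = 0.2267
logit = ln(0.2267/0.7733) = -1.2272
θ = β + logit/(α) = -0.92 + (-1.2272)/1.3000 = -1.8640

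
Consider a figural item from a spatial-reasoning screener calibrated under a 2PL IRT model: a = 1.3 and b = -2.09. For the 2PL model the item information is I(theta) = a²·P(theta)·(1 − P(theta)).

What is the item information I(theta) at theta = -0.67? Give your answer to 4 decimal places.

0.1990

P = 1/(1+e^{-1.8460}) = 0.8637
P(1−P) = 0.8637 × 0.1363 = 0.1178
I = a² × P(1−P) = 1.3² × 0.1178 = 0.19900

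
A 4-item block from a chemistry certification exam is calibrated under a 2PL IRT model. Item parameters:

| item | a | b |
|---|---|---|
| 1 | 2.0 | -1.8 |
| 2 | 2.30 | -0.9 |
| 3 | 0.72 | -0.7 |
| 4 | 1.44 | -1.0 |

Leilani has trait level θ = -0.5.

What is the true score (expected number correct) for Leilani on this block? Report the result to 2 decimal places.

P(θ) = 1 / (1 + exp(−a(θ − b)))
P_1 = 1/(1+e^{-2.6000}) = 0.9309
P_2 = 1/(1+e^{-0.9200}) = 0.7150
P_3 = 1/(1+e^{-0.1440}) = 0.5359
P_4 = 1/(1+e^{-0.7200}) = 0.6726
E[score] = 0.9309 + 0.7150 + 0.5359 + 0.6726 = 2.8544

2.85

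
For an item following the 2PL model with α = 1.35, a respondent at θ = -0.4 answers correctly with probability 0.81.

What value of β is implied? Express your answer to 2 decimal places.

P(θ) = 1 / (1 + exp(−α(θ − β)))
logit(0.81) = ln(0.81/0.19) = 1.4500
β = θ − logit/(α) = -0.4 − 1.4500/1.3500 = -1.4741

-1.47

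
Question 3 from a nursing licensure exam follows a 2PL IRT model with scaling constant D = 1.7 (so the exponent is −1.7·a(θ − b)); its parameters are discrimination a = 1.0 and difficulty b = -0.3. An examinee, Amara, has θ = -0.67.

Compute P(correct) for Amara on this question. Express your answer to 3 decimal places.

P(θ) = 1 / (1 + exp(−D·a(θ − b)))
Exponent: 1.7 × 1.0 × (-0.67 − (-0.3)) = -0.6290
1/(1 + e^{0.6290}) = 0.3477
P = 0.3477

0.348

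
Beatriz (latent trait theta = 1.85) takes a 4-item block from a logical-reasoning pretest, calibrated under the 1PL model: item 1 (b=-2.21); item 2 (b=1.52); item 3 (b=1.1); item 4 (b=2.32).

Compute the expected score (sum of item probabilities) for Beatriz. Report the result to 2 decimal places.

2.63

P(theta) = 1 / (1 + exp(−(theta − b)))
P_1 = 1/(1+e^{-4.0600}) = 0.9830
P_2 = 1/(1+e^{-0.3300}) = 0.5818
P_3 = 1/(1+e^{-0.7500}) = 0.6792
P_4 = 1/(1+e^{0.4700}) = 0.3846
E[score] = 0.9830 + 0.5818 + 0.6792 + 0.3846 = 2.6286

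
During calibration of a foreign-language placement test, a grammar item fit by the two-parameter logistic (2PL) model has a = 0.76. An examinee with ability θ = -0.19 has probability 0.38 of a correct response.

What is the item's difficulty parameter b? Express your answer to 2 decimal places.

P(θ) = 1 / (1 + exp(−a(θ − b)))
logit(0.38) = ln(0.38/0.62) = -0.4895
b = θ − logit/(a) = -0.19 − (-0.4895)/0.7600 = 0.4541

0.45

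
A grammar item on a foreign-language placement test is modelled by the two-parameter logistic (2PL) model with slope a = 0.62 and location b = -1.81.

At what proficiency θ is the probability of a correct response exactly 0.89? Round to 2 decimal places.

1.56

P(θ) = 1 / (1 + exp(−a(θ − b)))
logit = ln(0.8900/0.1100) = 2.0907
θ = b + logit/(a) = -1.81 + 2.0907/0.6200 = 1.5622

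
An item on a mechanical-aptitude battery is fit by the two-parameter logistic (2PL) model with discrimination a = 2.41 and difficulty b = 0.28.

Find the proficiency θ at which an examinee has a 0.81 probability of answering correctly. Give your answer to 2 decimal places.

0.88

P(θ) = 1 / (1 + exp(−a(θ − b)))
logit = ln(0.8100/0.1900) = 1.4500
θ = b + logit/(a) = 0.28 + 1.4500/2.4100 = 0.8817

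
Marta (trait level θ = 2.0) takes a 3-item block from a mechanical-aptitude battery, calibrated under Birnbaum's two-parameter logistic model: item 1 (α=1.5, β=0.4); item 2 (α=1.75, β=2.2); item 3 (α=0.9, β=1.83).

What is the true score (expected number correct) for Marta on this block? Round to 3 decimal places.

P(θ) = 1 / (1 + exp(−α(θ − β)))
P_1 = 1/(1+e^{-2.4000}) = 0.9168
P_2 = 1/(1+e^{0.3500}) = 0.4134
P_3 = 1/(1+e^{-0.1530}) = 0.5382
E[score] = 0.9168 + 0.4134 + 0.5382 = 1.8684

1.868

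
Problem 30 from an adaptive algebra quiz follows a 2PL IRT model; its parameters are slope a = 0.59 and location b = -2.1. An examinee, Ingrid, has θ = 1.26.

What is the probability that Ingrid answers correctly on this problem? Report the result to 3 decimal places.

P(θ) = 1 / (1 + exp(−a(θ − b)))
Exponent: 0.59 × (1.26 − (-2.1)) = 1.9824
1/(1 + e^{-1.9824}) = 0.8789

0.879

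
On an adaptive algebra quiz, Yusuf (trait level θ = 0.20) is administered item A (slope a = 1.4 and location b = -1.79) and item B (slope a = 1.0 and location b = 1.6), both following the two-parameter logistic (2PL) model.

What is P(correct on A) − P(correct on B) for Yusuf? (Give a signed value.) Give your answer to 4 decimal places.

P(θ) = 1 / (1 + exp(−a(θ − b)))
P_A = 0.9419
P_B = 0.1978
P_A − P_B = 0.7441

0.7441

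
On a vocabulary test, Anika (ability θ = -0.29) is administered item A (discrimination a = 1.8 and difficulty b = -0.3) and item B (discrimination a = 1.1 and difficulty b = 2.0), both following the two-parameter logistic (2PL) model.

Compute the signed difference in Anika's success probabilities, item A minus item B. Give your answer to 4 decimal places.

0.4300

P(θ) = 1 / (1 + exp(−a(θ − b)))
P_A = 0.5045
P_B = 0.0745
P_A − P_B = 0.4300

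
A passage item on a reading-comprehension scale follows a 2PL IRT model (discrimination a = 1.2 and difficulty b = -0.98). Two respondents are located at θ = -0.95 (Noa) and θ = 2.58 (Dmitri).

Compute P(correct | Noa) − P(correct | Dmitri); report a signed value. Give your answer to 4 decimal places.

-0.4772

P(θ) = 1 / (1 + exp(−a(θ − b)))
P(Noa) = 0.5090  [exponent 0.0360]
P(Dmitri) = 0.9862  [exponent 4.2720]
Difference = 0.5090 − 0.9862 = -0.4772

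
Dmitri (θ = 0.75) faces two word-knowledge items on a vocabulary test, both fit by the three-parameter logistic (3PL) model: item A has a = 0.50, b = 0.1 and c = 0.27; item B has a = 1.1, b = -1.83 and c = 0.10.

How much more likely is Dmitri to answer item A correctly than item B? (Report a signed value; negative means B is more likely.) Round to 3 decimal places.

-0.256

P(θ) = c + (1 − c) · 1 / (1 + exp(−a(θ − b)))
P_A = 0.6938
P_B = 0.9502
P_A − P_B = -0.2564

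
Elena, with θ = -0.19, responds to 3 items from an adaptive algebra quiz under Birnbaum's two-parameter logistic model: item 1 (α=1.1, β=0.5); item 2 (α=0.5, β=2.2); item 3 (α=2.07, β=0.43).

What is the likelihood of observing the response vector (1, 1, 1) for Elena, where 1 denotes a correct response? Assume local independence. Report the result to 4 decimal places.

P(θ) = 1 / (1 + exp(−α(θ − β)))
P_1 = 1/(1+e^{0.7590}) = 0.3189
P_2 = 1/(1+e^{1.1950}) = 0.2324
P_3 = 1/(1+e^{1.2834}) = 0.2170
L = P_1 × P_2 × P_3 = 0.3189 × 0.2324 × 0.2170 = 0.01608

0.0161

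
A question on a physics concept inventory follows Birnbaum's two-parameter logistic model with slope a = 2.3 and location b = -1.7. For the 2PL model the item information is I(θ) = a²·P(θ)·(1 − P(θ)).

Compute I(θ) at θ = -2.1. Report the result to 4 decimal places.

1.0779

P = 1/(1+e^{0.9200}) = 0.2850
P(1−P) = 0.2850 × 0.7150 = 0.2038
I = a² × P(1−P) = 2.3² × 0.2038 = 1.07787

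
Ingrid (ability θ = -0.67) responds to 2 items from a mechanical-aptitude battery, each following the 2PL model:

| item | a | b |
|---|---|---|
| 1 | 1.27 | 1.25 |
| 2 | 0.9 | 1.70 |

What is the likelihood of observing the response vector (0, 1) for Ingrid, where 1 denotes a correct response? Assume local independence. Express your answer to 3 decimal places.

P(θ) = 1 / (1 + exp(−a(θ − b)))
P_1 = 1/(1+e^{2.4384}) = 0.0803
P_2 = 1/(1+e^{2.1330}) = 0.1059
L = (1−P_1) × P_2 = 0.9197 × 0.1059 = 0.09743

0.097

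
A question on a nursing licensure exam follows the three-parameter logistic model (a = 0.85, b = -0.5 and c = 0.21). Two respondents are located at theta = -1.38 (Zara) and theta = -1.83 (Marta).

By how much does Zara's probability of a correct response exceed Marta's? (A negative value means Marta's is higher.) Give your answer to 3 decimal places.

P(theta) = c + (1 − c) · 1 / (1 + exp(−a(theta − b)))
P(Zara) = 0.4638  [exponent -0.7480]
P(Marta) = 0.4028  [exponent -1.1305]
Difference = 0.4638 − 0.4028 = 0.0610

0.061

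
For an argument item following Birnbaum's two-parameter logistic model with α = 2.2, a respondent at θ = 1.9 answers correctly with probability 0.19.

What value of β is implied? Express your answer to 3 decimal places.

2.559

P(θ) = 1 / (1 + exp(−α(θ − β)))
logit(0.19) = ln(0.19/0.81) = -1.4500
β = θ − logit/(α) = 1.9 − (-1.4500)/2.2000 = 2.5591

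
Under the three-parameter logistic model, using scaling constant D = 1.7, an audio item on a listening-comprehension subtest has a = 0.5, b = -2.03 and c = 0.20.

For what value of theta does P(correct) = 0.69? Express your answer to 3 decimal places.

-1.491

P(theta) = c + (1 − c) · 1 / (1 + exp(−D·a(theta − b)))
Remove guessing floor: (0.69 − 0.20)/(1 − 0.20) = 0.6125
logit = ln(0.6125/0.3875) = 0.4578
theta = b + logit/(1.7·a) = -2.03 + 0.4578/0.8500 = -1.4914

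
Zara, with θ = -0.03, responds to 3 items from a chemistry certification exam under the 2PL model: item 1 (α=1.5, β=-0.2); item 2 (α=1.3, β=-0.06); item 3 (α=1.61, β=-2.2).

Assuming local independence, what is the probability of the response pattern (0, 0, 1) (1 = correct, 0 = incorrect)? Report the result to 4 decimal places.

P(θ) = 1 / (1 + exp(−α(θ − β)))
P_1 = 1/(1+e^{-0.2550}) = 0.5634
P_2 = 1/(1+e^{-0.0390}) = 0.5097
P_3 = 1/(1+e^{-3.4937}) = 0.9705
L = (1−P_1) × (1−P_2) × P_3 = 0.4366 × 0.4903 × 0.9705 = 0.20773

0.2077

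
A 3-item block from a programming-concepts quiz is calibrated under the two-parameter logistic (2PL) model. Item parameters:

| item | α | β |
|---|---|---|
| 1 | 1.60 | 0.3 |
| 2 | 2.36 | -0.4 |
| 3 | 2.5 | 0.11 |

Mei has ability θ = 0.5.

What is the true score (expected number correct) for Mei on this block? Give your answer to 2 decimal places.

2.20

P(θ) = 1 / (1 + exp(−α(θ − β)))
P_1 = 1/(1+e^{-0.3200}) = 0.5793
P_2 = 1/(1+e^{-2.1240}) = 0.8932
P_3 = 1/(1+e^{-0.9750}) = 0.7261
E[score] = 0.5793 + 0.8932 + 0.7261 = 2.1987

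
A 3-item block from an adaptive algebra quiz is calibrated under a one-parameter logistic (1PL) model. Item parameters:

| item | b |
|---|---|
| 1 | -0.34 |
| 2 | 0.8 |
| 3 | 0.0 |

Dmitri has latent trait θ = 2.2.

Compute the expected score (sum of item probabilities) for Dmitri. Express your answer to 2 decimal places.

P(θ) = 1 / (1 + exp(−(θ − b)))
P_1 = 1/(1+e^{-2.5400}) = 0.9269
P_2 = 1/(1+e^{-1.4000}) = 0.8022
P_3 = 1/(1+e^{-2.2000}) = 0.9002
E[score] = 0.9269 + 0.8022 + 0.9002 = 2.6293

2.63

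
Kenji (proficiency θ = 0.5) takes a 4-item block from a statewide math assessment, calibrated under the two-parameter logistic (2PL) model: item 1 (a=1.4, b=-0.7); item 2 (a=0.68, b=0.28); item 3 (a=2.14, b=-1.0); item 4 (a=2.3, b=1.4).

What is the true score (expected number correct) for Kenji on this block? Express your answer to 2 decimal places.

2.45

P(θ) = 1 / (1 + exp(−a(θ − b)))
P_1 = 1/(1+e^{-1.6800}) = 0.8429
P_2 = 1/(1+e^{-0.1496}) = 0.5373
P_3 = 1/(1+e^{-3.2100}) = 0.9612
P_4 = 1/(1+e^{2.0700}) = 0.1120
E[score] = 0.8429 + 0.5373 + 0.9612 + 0.1120 = 2.4535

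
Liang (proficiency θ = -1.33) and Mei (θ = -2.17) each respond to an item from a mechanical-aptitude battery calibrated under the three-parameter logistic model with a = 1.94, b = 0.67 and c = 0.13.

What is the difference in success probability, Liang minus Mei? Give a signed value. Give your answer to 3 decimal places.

0.014

P(θ) = c + (1 − c) · 1 / (1 + exp(−a(θ − b)))
P(Liang) = 0.1476  [exponent -3.8800]
P(Mei) = 0.1335  [exponent -5.5096]
Difference = 0.1476 − 0.1335 = 0.0141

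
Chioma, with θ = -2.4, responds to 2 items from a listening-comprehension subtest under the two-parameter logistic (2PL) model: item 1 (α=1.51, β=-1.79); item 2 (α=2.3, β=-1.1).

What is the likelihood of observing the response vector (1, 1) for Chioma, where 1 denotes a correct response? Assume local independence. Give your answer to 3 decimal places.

0.014

P(θ) = 1 / (1 + exp(−α(θ − β)))
P_1 = 1/(1+e^{0.9211}) = 0.2847
P_2 = 1/(1+e^{2.9900}) = 0.0479
L = P_1 × P_2 = 0.2847 × 0.0479 = 0.01363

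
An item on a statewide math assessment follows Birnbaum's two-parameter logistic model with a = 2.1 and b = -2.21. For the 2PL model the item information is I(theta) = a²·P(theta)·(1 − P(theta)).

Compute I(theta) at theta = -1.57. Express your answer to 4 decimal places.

0.7235

P = 1/(1+e^{-1.3440}) = 0.7931
P(1−P) = 0.7931 × 0.2069 = 0.1641
I = a² × P(1−P) = 2.1² × 0.1641 = 0.72353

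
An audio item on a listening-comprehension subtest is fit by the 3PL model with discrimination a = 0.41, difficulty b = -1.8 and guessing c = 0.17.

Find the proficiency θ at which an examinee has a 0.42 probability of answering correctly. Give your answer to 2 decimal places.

-3.85

P(θ) = c + (1 − c) · 1 / (1 + exp(−a(θ − b)))
Remove guessing floor: (0.42 − 0.17)/(1 − 0.17) = 0.3012
logit = ln(0.3012/0.6988) = -0.8416
θ = b + logit/(a) = -1.8 + (-0.8416)/0.4100 = -3.8526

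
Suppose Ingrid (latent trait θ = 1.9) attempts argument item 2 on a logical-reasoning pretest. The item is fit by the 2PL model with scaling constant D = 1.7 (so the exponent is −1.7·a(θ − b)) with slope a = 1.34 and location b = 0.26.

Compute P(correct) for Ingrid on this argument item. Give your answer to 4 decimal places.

P(θ) = 1 / (1 + exp(−D·a(θ − b)))
Exponent: 1.7 × 1.34 × (1.9 − 0.26) = 3.7359
1/(1 + e^{-3.7359}) = 0.9767
P = 0.9767

0.9767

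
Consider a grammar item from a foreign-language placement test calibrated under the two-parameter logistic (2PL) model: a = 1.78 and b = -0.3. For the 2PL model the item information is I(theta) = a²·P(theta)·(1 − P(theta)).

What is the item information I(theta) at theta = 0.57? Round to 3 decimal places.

0.458

P = 1/(1+e^{-1.5486}) = 0.8247
P(1−P) = 0.8247 × 0.1753 = 0.1446
I = a² × P(1−P) = 1.78² × 0.1446 = 0.45803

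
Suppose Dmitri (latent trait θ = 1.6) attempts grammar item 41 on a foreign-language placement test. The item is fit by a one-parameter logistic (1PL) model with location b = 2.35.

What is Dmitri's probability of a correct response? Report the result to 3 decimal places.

0.321

P(θ) = 1 / (1 + exp(−(θ − b)))
Exponent: (1.6 − 2.35) = -0.7500
1/(1 + e^{0.7500}) = 0.3208
P = 0.3208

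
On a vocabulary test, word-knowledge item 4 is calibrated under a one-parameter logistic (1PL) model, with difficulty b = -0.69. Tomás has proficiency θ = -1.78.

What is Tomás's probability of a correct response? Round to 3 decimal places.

0.252

P(θ) = 1 / (1 + exp(−(θ − b)))
Exponent: (-1.78 − (-0.69)) = -1.0900
1/(1 + e^{1.0900}) = 0.2516
P = 0.2516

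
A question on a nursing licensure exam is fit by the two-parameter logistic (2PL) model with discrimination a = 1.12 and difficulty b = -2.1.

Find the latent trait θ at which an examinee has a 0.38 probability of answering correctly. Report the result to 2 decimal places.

-2.54

P(θ) = 1 / (1 + exp(−a(θ − b)))
logit = ln(0.3800/0.6200) = -0.4895
θ = b + logit/(a) = -2.1 + (-0.4895)/1.1200 = -2.5371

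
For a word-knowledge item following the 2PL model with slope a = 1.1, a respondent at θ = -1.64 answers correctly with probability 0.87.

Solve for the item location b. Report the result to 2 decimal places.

-3.37

P(θ) = 1 / (1 + exp(−a(θ − b)))
logit(0.87) = ln(0.87/0.13) = 1.9010
b = θ − logit/(a) = -1.64 − 1.9010/1.1000 = -3.3681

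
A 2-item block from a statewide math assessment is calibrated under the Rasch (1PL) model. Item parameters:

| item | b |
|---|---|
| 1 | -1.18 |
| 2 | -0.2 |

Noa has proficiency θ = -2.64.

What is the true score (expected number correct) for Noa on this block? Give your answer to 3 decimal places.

0.269

P(θ) = 1 / (1 + exp(−(θ − b)))
P_1 = 1/(1+e^{1.4600}) = 0.1885
P_2 = 1/(1+e^{2.4400}) = 0.0802
E[score] = 0.1885 + 0.0802 = 0.2686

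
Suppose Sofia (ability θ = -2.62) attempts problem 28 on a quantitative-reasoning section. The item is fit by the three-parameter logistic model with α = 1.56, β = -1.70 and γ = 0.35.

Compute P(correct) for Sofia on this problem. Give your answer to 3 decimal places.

0.475

P(θ) = γ + (1 − γ) · 1 / (1 + exp(−α(θ − β)))
Exponent: 1.56 × (-2.62 − (-1.70)) = -1.4352
1/(1 + e^{1.4352}) = 0.1923
P = 0.35 + 0.65 × 0.1923 = 0.4750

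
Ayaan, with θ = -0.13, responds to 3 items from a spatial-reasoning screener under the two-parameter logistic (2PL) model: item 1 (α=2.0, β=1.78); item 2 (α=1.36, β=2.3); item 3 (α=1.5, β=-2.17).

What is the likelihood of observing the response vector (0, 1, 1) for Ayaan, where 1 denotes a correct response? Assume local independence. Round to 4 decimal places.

P(θ) = 1 / (1 + exp(−α(θ − β)))
P_1 = 1/(1+e^{3.8200}) = 0.0215
P_2 = 1/(1+e^{3.3048}) = 0.0354
P_3 = 1/(1+e^{-3.0600}) = 0.9552
L = (1−P_1) × P_2 × P_3 = 0.9785 × 0.0354 × 0.9552 = 0.03310

0.0331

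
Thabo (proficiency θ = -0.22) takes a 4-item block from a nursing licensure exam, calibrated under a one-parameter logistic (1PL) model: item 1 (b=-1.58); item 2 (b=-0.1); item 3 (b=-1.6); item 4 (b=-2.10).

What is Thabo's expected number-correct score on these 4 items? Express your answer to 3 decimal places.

P(θ) = 1 / (1 + exp(−(θ − b)))
P_1 = 1/(1+e^{-1.3600}) = 0.7958
P_2 = 1/(1+e^{0.1200}) = 0.4700
P_3 = 1/(1+e^{-1.3800}) = 0.7990
P_4 = 1/(1+e^{-1.8800}) = 0.8676
E[score] = 0.7958 + 0.4700 + 0.7990 + 0.8676 = 2.9324

2.932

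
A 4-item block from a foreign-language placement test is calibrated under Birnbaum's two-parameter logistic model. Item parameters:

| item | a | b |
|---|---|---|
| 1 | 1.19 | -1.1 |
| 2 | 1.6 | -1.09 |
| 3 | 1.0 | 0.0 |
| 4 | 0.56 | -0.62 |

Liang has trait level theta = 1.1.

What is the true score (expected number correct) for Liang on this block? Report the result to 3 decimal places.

P(theta) = 1 / (1 + exp(−a(theta − b)))
P_1 = 1/(1+e^{-2.6180}) = 0.9320
P_2 = 1/(1+e^{-3.5040}) = 0.9708
P_3 = 1/(1+e^{-1.1000}) = 0.7503
P_4 = 1/(1+e^{-0.9632}) = 0.7238
E[score] = 0.9320 + 0.9708 + 0.7503 + 0.7238 = 3.3768

3.377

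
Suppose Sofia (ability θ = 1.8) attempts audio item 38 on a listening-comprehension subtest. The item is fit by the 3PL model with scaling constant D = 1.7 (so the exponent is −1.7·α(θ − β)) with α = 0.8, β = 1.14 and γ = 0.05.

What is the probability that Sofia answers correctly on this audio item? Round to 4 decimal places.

P(θ) = γ + (1 − γ) · 1 / (1 + exp(−D·α(θ − β)))
Exponent: 1.7 × 0.8 × (1.8 − 1.14) = 0.8976
1/(1 + e^{-0.8976}) = 0.7105
P = 0.05 + 0.95 × 0.7105 = 0.7249

0.7249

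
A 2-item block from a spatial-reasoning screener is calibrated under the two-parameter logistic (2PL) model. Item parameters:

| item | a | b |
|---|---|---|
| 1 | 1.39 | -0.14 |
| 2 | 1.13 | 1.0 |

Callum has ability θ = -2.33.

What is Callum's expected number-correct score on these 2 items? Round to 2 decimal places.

0.07

P(θ) = 1 / (1 + exp(−a(θ − b)))
P_1 = 1/(1+e^{3.0441}) = 0.0455
P_2 = 1/(1+e^{3.7629}) = 0.0227
E[score] = 0.0455 + 0.0227 = 0.0682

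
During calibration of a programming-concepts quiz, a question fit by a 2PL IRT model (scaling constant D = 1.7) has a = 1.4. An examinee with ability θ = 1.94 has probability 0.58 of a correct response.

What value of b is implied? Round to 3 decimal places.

1.804

P(θ) = 1 / (1 + exp(−D·a(θ − b)))
logit(0.58) = ln(0.58/0.42) = 0.3228
b = θ − logit/(1.7·a) = 1.94 − 0.3228/2.3800 = 1.8044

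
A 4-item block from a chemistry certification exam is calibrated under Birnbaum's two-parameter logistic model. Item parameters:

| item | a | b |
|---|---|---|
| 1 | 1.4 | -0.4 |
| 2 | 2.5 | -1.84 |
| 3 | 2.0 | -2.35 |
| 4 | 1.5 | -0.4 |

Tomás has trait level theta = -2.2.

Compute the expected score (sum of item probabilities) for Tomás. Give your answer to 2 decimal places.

1.00

P(theta) = 1 / (1 + exp(−a(theta − b)))
P_1 = 1/(1+e^{2.5200}) = 0.0745
P_2 = 1/(1+e^{0.9000}) = 0.2891
P_3 = 1/(1+e^{-0.3000}) = 0.5744
P_4 = 1/(1+e^{2.7000}) = 0.0630
E[score] = 0.0745 + 0.2891 + 0.5744 + 0.0630 = 1.0009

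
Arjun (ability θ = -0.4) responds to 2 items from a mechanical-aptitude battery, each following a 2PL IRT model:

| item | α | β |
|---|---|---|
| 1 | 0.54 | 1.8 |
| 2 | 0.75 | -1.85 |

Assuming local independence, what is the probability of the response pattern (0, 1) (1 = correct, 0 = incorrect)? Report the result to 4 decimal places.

P(θ) = 1 / (1 + exp(−α(θ − β)))
P_1 = 1/(1+e^{1.1880}) = 0.2336
P_2 = 1/(1+e^{-1.0875}) = 0.7479
L = (1−P_1) × P_2 = 0.7664 × 0.7479 = 0.57319

0.5732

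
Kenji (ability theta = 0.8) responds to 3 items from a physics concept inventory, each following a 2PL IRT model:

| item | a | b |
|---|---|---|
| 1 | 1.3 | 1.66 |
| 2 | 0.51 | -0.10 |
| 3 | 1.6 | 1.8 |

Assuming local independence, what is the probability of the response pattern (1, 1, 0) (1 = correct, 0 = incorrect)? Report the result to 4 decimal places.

0.1256

P(theta) = 1 / (1 + exp(−a(theta − b)))
P_1 = 1/(1+e^{1.1180}) = 0.2464
P_2 = 1/(1+e^{-0.4590}) = 0.6128
P_3 = 1/(1+e^{1.6000}) = 0.1680
L = P_1 × P_2 × (1−P_3) = 0.2464 × 0.6128 × 0.8320 = 0.12562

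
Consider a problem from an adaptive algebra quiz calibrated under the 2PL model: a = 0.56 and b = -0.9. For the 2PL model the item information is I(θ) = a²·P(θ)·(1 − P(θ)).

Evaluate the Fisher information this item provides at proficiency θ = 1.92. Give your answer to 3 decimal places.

0.044

P = 1/(1+e^{-1.5792}) = 0.8291
P(1−P) = 0.8291 × 0.1709 = 0.1417
I = a² × P(1−P) = 0.56² × 0.1417 = 0.04444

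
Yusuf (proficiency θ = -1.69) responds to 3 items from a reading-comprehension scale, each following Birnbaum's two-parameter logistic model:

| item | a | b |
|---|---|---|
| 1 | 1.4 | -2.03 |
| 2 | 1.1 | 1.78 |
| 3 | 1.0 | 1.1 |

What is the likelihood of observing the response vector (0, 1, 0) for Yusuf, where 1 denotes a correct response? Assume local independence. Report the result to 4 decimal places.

P(θ) = 1 / (1 + exp(−a(θ − b)))
P_1 = 1/(1+e^{-0.4760}) = 0.6168
P_2 = 1/(1+e^{3.8170}) = 0.0215
P_3 = 1/(1+e^{2.7900}) = 0.0579
L = (1−P_1) × P_2 × (1−P_3) = 0.3832 × 0.0215 × 0.9421 = 0.00777

0.0078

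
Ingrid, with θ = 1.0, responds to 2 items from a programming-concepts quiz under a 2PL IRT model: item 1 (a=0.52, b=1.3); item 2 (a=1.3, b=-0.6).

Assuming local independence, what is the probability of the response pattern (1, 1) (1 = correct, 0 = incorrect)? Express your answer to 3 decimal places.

P(θ) = 1 / (1 + exp(−a(θ − b)))
P_1 = 1/(1+e^{0.1560}) = 0.4611
P_2 = 1/(1+e^{-2.0800}) = 0.8889
L = P_1 × P_2 = 0.4611 × 0.8889 = 0.40987

0.410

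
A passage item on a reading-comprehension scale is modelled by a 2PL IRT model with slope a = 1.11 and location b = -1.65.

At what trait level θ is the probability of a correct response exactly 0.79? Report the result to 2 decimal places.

P(θ) = 1 / (1 + exp(−a(θ − b)))
logit = ln(0.7900/0.2100) = 1.3249
θ = b + logit/(a) = -1.65 + 1.3249/1.1100 = -0.4564

-0.46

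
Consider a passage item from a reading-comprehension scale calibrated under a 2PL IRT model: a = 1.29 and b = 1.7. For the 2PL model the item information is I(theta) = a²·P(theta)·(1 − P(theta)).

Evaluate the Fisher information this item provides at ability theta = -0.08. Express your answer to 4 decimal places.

P = 1/(1+e^{2.2962}) = 0.0914
P(1−P) = 0.0914 × 0.9086 = 0.0831
I = a² × P(1−P) = 1.29² × 0.0831 = 0.13825

0.1382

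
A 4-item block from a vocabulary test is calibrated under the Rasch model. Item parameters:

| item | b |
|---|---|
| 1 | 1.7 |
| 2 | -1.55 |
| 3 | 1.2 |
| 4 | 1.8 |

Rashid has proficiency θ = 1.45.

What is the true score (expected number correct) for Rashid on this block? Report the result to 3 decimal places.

2.366

P(θ) = 1 / (1 + exp(−(θ − b)))
P_1 = 1/(1+e^{0.2500}) = 0.4378
P_2 = 1/(1+e^{-3.0000}) = 0.9526
P_3 = 1/(1+e^{-0.2500}) = 0.5622
P_4 = 1/(1+e^{0.3500}) = 0.4134
E[score] = 0.4378 + 0.9526 + 0.5622 + 0.4134 = 2.3660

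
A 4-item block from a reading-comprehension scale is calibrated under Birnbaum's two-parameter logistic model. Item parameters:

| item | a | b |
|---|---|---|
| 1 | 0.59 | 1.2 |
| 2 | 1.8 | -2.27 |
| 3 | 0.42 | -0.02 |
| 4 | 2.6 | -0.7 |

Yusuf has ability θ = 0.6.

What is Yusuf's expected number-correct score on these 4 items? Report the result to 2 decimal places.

P(θ) = 1 / (1 + exp(−a(θ − b)))
P_1 = 1/(1+e^{0.3540}) = 0.4124
P_2 = 1/(1+e^{-5.1660}) = 0.9943
P_3 = 1/(1+e^{-0.2604}) = 0.5647
P_4 = 1/(1+e^{-3.3800}) = 0.9671
E[score] = 0.4124 + 0.9943 + 0.5647 + 0.9671 = 2.9385

2.94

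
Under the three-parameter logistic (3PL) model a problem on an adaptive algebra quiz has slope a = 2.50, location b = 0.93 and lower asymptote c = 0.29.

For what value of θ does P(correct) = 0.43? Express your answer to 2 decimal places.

P(θ) = c + (1 − c) · 1 / (1 + exp(−a(θ − b)))
Remove guessing floor: (0.43 − 0.29)/(1 − 0.29) = 0.1972
logit = ln(0.1972/0.8028) = -1.4040
θ = b + logit/(a) = 0.93 + (-1.4040)/2.5000 = 0.3684

0.37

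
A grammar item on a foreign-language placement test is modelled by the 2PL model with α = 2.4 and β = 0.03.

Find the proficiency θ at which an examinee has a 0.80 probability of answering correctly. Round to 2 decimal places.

P(θ) = 1 / (1 + exp(−α(θ − β)))
logit = ln(0.8000/0.2000) = 1.3863
θ = β + logit/(α) = 0.03 + 1.3863/2.4000 = 0.6076

0.61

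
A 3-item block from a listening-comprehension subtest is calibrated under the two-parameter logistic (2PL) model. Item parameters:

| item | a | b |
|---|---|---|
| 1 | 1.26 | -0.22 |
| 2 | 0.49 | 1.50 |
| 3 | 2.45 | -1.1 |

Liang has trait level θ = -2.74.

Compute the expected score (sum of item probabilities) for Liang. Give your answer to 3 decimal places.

P(θ) = 1 / (1 + exp(−a(θ − b)))
P_1 = 1/(1+e^{3.1752}) = 0.0401
P_2 = 1/(1+e^{2.0776}) = 0.1113
P_3 = 1/(1+e^{4.0180}) = 0.0177
E[score] = 0.0401 + 0.1113 + 0.0177 = 0.1691

0.169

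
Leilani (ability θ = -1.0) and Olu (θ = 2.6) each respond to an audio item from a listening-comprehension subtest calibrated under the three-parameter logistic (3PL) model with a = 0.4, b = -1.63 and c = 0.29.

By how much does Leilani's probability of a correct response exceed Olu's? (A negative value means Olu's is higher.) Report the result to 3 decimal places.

-0.200

P(θ) = c + (1 − c) · 1 / (1 + exp(−a(θ − b)))
P(Leilani) = 0.6895  [exponent 0.2520]
P(Olu) = 0.8896  [exponent 1.6920]
Difference = 0.6895 − 0.8896 = -0.2001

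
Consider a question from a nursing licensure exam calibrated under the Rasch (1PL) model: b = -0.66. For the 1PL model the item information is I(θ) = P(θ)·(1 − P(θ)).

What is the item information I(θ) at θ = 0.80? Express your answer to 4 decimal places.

0.1529

P = 1/(1+e^{-1.4600}) = 0.8115
P(1−P) = 0.8115 × 0.1885 = 0.1529
I = P(1−P) = 0.15295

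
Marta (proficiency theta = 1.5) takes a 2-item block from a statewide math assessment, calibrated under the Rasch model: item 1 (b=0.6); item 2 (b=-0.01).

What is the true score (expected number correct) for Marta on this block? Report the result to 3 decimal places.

1.530

P(theta) = 1 / (1 + exp(−(theta − b)))
P_1 = 1/(1+e^{-0.9000}) = 0.7109
P_2 = 1/(1+e^{-1.5100}) = 0.8191
E[score] = 0.7109 + 0.8191 = 1.5300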